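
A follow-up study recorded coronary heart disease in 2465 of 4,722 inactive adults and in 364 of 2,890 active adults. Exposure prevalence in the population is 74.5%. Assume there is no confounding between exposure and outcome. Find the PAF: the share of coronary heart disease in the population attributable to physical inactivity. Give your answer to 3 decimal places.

p₁ = P(outcome | exposed) = 2465/4722 = 0.52202
p₀ = P(outcome | unexposed) = 364/2890 = 0.12595
Overall risk P(Y=1) = π·p₁ + (1−π)·p₀ = 0.745×0.52202 + 0.255×0.12595 = 0.42103.
Under exogeneity, PAF = [P(Y=1) − p₀] / P(Y=1).
PAF = (0.42103 − 0.12595) / 0.42103 ≈ 0.7008

PAF ≈ 0.701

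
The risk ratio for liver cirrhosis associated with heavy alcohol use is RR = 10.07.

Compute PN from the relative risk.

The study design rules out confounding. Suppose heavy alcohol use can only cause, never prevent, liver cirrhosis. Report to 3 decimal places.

Under exogeneity and monotonicity, PN = (RR − 1) / RR = 1 − 1/RR.
PN = (10.07 − 1) / 10.07 = 9.07 / 10.07 ≈ 0.9007

PN ≈ 0.901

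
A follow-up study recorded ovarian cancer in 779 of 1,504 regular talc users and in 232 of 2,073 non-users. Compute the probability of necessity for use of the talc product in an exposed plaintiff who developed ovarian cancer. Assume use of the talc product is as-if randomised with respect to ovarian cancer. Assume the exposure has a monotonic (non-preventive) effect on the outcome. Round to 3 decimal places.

PN ≈ 0.784

p₁ = P(outcome | exposed) = 779/1504 = 0.51795
p₀ = P(outcome | unexposed) = 232/2073 = 0.11192
Under exogeneity and monotonicity, PN = (p₁ − p₀) / p₁.
PN = (0.51795 − 0.11192) / 0.51795 = 0.40604 / 0.51795 ≈ 0.7839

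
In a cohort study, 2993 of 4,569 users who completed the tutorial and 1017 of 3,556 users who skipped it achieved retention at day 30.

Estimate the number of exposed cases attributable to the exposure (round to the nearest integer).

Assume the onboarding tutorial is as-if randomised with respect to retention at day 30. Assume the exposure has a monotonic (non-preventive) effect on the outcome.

p₁ = P(outcome | exposed) = 2993/4569 = 0.65507
p₀ = P(outcome | unexposed) = 1017/3556 = 0.286
PN = (p₁ − p₀)/p₁ = (0.65507 − 0.286) / 0.65507 ≈ 0.56341.
Attributable cases ≈ PN × (exposed cases) = 0.56341 × 2993 ≈ 1686.29.

about 1686 cases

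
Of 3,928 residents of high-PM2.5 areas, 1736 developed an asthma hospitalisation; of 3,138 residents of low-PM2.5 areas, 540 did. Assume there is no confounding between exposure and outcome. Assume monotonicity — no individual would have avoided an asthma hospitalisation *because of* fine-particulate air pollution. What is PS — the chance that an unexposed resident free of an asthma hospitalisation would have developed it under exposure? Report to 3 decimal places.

p₁ = P(outcome | exposed) = 1736/3928 = 0.44196
p₀ = P(outcome | unexposed) = 540/3138 = 0.17208
Under exogeneity and monotonicity, PS = (p₁ − p₀) / (1 − p₀).
PS = (0.44196 − 0.17208) / (1 − 0.17208) = 0.26987 / 0.82792 ≈ 0.3260

PS ≈ 0.326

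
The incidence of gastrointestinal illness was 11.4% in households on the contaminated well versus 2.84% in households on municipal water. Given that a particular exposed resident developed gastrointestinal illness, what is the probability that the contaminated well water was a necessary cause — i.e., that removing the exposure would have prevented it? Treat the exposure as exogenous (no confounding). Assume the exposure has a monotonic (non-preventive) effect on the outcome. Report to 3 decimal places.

p₁ = 0.114, p₀ = 0.0284.
Under exogeneity and monotonicity, PN = (p₁ − p₀) / p₁.
PN = (0.114 − 0.0284) / 0.114 = 0.0856 / 0.114 ≈ 0.7509

PN ≈ 0.751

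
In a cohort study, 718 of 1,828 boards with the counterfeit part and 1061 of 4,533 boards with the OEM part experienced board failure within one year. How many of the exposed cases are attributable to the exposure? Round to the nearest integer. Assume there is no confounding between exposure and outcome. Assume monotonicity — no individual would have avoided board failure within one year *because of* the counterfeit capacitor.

about 290 cases

p₁ = P(outcome | exposed) = 718/1828 = 0.39278
p₀ = P(outcome | unexposed) = 1061/4533 = 0.23406
PN = (p₁ − p₀)/p₁ = (0.39278 − 0.23406) / 0.39278 ≈ 0.40409.
Attributable cases ≈ PN × (exposed cases) = 0.40409 × 718 ≈ 290.14.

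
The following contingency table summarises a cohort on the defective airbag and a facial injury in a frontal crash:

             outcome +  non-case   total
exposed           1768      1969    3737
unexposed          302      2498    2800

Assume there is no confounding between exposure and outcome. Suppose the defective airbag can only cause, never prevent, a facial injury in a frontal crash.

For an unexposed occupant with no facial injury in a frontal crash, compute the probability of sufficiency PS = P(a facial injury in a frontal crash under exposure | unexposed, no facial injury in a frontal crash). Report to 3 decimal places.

PS ≈ 0.409

p₁ = P(outcome | exposed) = 1768/3737 = 0.47311
p₀ = P(outcome | unexposed) = 302/2800 = 0.10786
Under exogeneity and monotonicity, PS = (p₁ − p₀)/(1 − p₀).
PS = (0.47311 − 0.10786) / 0.89214 ≈ 0.4094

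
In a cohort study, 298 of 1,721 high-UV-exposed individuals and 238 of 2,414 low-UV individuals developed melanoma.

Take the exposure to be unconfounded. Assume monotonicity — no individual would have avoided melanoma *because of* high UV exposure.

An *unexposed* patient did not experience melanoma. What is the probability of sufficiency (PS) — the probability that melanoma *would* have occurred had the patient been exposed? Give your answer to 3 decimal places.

PS ≈ 0.083

p₁ = P(outcome | exposed) = 298/1721 = 0.17316
p₀ = P(outcome | unexposed) = 238/2414 = 0.098592
Under exogeneity and monotonicity, PS = (p₁ − p₀) / (1 − p₀).
PS = (0.17316 − 0.098592) / (1 − 0.098592) = 0.074564 / 0.90141 ≈ 0.0827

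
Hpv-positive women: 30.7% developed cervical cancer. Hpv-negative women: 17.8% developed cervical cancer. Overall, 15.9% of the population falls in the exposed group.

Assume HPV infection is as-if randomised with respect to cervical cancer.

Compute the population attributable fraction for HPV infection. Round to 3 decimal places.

p₁ = 0.307, p₀ = 0.178.
Overall risk P(Y=1) = π·p₁ + (1−π)·p₀ = 0.159×0.307 + 0.841×0.178 = 0.19851.
Under exogeneity, PAF = [P(Y=1) − p₀] / P(Y=1).
PAF = (0.19851 − 0.178) / 0.19851 ≈ 0.1033

PAF ≈ 0.103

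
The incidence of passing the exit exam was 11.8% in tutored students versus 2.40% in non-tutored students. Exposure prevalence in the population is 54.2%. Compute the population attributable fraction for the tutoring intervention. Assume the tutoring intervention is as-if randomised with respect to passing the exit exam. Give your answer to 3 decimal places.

PAF ≈ 0.680

p₁ = 0.118, p₀ = 0.024.
Overall risk P(Y=1) = π·p₁ + (1−π)·p₀ = 0.542×0.118 + 0.458×0.024 = 0.074948.
Under exogeneity, PAF = [P(Y=1) − p₀] / P(Y=1).
PAF = (0.074948 − 0.024) / 0.074948 ≈ 0.6798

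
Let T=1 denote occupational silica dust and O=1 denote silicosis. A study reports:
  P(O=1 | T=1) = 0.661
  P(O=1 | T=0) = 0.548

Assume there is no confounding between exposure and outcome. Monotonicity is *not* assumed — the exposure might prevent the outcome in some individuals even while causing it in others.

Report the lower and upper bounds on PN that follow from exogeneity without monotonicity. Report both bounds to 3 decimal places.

0.171 ≤ PN ≤ 0.684

Let p₁ = 0.661, p₀ = 0.548.
Under exogeneity alone the bounds on PN are max{0,(p₁−p₀)/p₁} ≤ PN ≤ min{1,(1−p₀)/p₁}.
  lower = (p₁ − p₀)/p₁ = 0.113 / 0.661 ≈ 0.1710
  upper = min{1, (1 − p₀)/p₁} = 0.452 / 0.661 ≈ 0.6838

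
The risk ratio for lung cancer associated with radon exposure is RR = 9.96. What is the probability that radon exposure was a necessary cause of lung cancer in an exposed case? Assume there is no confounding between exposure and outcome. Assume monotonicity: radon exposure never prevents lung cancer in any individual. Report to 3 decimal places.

Under exogeneity and monotonicity, PN = (RR − 1) / RR = 1 − 1/RR.
PN = (9.96 − 1) / 9.96 = 8.96 / 9.96 ≈ 0.8996

PN ≈ 0.900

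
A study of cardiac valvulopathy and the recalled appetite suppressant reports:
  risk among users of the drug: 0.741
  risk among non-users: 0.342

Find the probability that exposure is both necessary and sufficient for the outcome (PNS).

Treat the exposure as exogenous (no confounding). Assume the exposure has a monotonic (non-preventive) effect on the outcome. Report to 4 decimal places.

PNS ≈ 0.3990

Let p₁ = 0.741, p₀ = 0.342.
Under exogeneity and monotonicity, PNS = p₁ − p₀.
PNS = 0.741 − 0.342 = 0.399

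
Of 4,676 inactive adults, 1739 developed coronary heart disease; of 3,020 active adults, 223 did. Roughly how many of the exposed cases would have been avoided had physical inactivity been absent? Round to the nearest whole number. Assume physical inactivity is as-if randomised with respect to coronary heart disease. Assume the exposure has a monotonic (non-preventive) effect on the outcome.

about 1394 cases

p₁ = P(outcome | exposed) = 1739/4676 = 0.3719
p₀ = P(outcome | unexposed) = 223/3020 = 0.073841
PN = (p₁ − p₀)/p₁ = (0.3719 − 0.073841) / 0.3719 ≈ 0.80145.
Attributable cases ≈ PN × (exposed cases) = 0.80145 × 1739 ≈ 1393.72.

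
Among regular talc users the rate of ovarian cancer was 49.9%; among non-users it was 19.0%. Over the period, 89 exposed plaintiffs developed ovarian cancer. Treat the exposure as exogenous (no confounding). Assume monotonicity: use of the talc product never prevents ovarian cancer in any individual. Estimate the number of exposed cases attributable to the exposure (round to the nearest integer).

about 55 cases

p₁ = 0.499, p₀ = 0.19.
PN = (p₁ − p₀)/p₁ = (0.499 − 0.19) / 0.499 ≈ 0.61924.
Attributable cases ≈ PN × (exposed cases) = 0.61924 × 89 ≈ 55.11.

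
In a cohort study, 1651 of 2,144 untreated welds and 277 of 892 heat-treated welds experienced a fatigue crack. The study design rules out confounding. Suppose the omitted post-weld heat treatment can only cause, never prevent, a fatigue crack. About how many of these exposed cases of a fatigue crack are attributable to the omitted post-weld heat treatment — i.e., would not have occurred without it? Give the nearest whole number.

about 985 cases

p₁ = P(outcome | exposed) = 1651/2144 = 0.77006
p₀ = P(outcome | unexposed) = 277/892 = 0.31054
PN = (p₁ − p₀)/p₁ = (0.77006 − 0.31054) / 0.77006 ≈ 0.59673.
Attributable cases ≈ PN × (exposed cases) = 0.59673 × 1651 ≈ 985.21.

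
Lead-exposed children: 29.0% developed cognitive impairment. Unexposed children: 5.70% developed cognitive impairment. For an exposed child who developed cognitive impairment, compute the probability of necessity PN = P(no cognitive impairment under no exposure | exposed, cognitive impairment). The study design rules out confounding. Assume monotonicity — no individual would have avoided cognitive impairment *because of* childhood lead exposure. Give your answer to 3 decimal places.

p₁ = 0.29, p₀ = 0.057.
Under exogeneity and monotonicity, PN = (p₁ − p₀) / p₁.
PN = (0.29 − 0.057) / 0.29 = 0.233 / 0.29 ≈ 0.8034

PN ≈ 0.803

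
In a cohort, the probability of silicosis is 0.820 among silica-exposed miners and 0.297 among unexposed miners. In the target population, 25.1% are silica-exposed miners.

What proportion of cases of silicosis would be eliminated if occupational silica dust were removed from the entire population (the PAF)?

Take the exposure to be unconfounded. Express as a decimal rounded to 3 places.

PAF ≈ 0.307

Let p₁ = 0.82, p₀ = 0.297.
Overall risk P(Y=1) = π·p₁ + (1−π)·p₀ = 0.251×0.82 + 0.749×0.297 = 0.42827.
Under exogeneity, PAF = [P(Y=1) − p₀] / P(Y=1).
PAF = (0.42827 − 0.297) / 0.42827 ≈ 0.3065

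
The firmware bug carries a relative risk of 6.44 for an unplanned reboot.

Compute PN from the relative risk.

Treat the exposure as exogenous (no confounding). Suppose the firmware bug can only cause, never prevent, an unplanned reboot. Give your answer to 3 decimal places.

PN ≈ 0.845

Under exogeneity and monotonicity, PN = (RR − 1) / RR = 1 − 1/RR.
PN = (6.44 − 1) / 6.44 = 5.44 / 6.44 ≈ 0.8447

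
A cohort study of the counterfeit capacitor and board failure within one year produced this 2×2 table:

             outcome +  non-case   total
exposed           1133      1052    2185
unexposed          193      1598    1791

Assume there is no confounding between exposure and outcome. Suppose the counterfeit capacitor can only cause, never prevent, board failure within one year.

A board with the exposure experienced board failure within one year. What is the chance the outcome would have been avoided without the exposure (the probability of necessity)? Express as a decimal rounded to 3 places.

p₁ = P(outcome | exposed) = 1133/2185 = 0.51854
p₀ = P(outcome | unexposed) = 193/1791 = 0.10776
Under exogeneity and monotonicity, PN = (p₁ − p₀)/p₁.
PN = (0.51854 − 0.10776) / 0.51854 ≈ 0.7922

PN ≈ 0.792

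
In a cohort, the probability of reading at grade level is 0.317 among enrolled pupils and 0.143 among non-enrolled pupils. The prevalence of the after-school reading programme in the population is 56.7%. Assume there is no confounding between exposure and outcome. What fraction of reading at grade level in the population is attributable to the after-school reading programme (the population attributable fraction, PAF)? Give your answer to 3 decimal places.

PAF ≈ 0.408

Let p₁ = 0.317, p₀ = 0.143.
Overall risk P(Y=1) = π·p₁ + (1−π)·p₀ = 0.567×0.317 + 0.433×0.143 = 0.24166.
Under exogeneity, PAF = [P(Y=1) − p₀] / P(Y=1).
PAF = (0.24166 − 0.143) / 0.24166 ≈ 0.4083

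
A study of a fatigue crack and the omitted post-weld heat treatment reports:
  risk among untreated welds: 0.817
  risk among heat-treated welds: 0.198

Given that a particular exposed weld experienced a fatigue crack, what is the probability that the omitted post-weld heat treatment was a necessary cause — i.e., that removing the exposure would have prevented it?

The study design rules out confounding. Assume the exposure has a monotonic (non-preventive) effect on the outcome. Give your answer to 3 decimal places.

Let p₁ = 0.817, p₀ = 0.198.
Under exogeneity and monotonicity, PN = (p₁ − p₀) / p₁.
PN = (0.817 − 0.198) / 0.817 = 0.619 / 0.817 ≈ 0.7576

PN ≈ 0.758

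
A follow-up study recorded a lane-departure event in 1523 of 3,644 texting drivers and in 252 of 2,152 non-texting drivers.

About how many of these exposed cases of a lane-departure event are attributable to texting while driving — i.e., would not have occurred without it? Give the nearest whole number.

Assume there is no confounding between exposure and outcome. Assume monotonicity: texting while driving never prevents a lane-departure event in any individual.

about 1096 cases

p₁ = P(outcome | exposed) = 1523/3644 = 0.41795
p₀ = P(outcome | unexposed) = 252/2152 = 0.1171
PN = (p₁ − p₀)/p₁ = (0.41795 − 0.1171) / 0.41795 ≈ 0.71982.
Attributable cases ≈ PN × (exposed cases) = 0.71982 × 1523 ≈ 1096.29.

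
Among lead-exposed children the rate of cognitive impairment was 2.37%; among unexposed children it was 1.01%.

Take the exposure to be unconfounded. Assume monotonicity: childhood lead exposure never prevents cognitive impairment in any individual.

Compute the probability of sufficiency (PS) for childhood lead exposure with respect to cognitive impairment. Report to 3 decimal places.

PS ≈ 0.014

p₁ = 0.0237, p₀ = 0.0101.
Under exogeneity and monotonicity, PS = (p₁ − p₀) / (1 − p₀).
PS = (0.0237 − 0.0101) / (1 − 0.0101) = 0.0136 / 0.9899 ≈ 0.0137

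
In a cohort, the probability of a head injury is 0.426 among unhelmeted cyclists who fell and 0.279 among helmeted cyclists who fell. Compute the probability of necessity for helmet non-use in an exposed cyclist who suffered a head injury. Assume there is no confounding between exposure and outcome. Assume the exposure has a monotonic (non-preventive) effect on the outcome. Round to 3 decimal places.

PN ≈ 0.345

Let p₁ = 0.426, p₀ = 0.279.
Under exogeneity and monotonicity, PN = (p₁ − p₀) / p₁.
PN = (0.426 − 0.279) / 0.426 = 0.147 / 0.426 ≈ 0.3451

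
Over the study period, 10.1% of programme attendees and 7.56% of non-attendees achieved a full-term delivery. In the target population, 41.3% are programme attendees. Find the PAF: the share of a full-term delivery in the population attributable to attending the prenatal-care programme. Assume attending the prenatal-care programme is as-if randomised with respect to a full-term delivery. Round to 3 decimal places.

p₁ = 0.101, p₀ = 0.0756.
Overall risk P(Y=1) = π·p₁ + (1−π)·p₀ = 0.413×0.101 + 0.587×0.0756 = 0.08609.
Under exogeneity, PAF = [P(Y=1) − p₀] / P(Y=1).
PAF = (0.08609 − 0.0756) / 0.08609 ≈ 0.1219

PAF ≈ 0.122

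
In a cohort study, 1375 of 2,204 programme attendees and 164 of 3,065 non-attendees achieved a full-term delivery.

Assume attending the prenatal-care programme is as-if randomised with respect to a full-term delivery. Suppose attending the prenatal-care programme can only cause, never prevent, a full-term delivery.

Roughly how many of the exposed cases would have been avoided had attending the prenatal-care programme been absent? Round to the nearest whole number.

about 1257 cases

p₁ = P(outcome | exposed) = 1375/2204 = 0.62387
p₀ = P(outcome | unexposed) = 164/3065 = 0.053507
PN = (p₁ − p₀)/p₁ = (0.62387 − 0.053507) / 0.62387 ≈ 0.91423.
Attributable cases ≈ PN × (exposed cases) = 0.91423 × 1375 ≈ 1257.07.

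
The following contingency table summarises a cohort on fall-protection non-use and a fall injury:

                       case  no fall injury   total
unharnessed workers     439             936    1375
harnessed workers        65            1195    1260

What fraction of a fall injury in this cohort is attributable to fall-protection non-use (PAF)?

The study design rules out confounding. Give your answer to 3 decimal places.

p₁ = P(outcome | exposed) = 439/1375 = 0.31927
p₀ = P(outcome | unexposed) = 65/1260 = 0.051587
Exposure prevalence π = 1375/2635 = 0.52182; overall risk P(Y=1) = 0.19127.
Under exogeneity, PAF = [P(Y=1) − p₀]/P(Y=1).
PAF = (0.19127 − 0.051587) / 0.19127 ≈ 0.7303

PAF ≈ 0.730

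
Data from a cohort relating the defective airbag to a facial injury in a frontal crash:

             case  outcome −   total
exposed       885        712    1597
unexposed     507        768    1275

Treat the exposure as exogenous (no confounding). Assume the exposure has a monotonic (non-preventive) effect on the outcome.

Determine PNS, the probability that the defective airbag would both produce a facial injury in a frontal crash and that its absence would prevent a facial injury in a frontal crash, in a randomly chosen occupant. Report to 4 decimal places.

p₁ = P(outcome | exposed) = 885/1597 = 0.55416
p₀ = P(outcome | unexposed) = 507/1275 = 0.39765
Under exogeneity and monotonicity, PNS = p₁ − p₀.
PNS = 0.55416 − 0.39765 = 0.15652

PNS ≈ 0.1565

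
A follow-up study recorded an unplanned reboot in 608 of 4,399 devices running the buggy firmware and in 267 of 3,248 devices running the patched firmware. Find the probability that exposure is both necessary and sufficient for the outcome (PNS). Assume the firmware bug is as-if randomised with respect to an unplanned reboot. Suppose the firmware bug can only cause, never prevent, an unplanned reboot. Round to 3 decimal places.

PNS ≈ 0.056

p₁ = P(outcome | exposed) = 608/4399 = 0.13821
p₀ = P(outcome | unexposed) = 267/3248 = 0.082204
Under exogeneity and monotonicity, PNS = p₁ − p₀.
PNS = 0.13821 − 0.082204 = 0.056009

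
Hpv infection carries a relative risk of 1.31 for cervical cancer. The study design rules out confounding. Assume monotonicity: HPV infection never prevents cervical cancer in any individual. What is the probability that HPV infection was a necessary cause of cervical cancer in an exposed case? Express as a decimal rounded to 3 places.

Under exogeneity and monotonicity, PN = (RR − 1) / RR = 1 − 1/RR.
PN = (1.31 − 1) / 1.31 = 0.31 / 1.31 ≈ 0.2366

PN ≈ 0.237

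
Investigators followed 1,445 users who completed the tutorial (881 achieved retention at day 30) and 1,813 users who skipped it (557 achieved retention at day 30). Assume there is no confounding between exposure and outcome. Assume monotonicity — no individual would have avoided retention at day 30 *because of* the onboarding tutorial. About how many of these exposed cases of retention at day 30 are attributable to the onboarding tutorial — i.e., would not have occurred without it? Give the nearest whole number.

about 437 cases

p₁ = P(outcome | exposed) = 881/1445 = 0.60969
p₀ = P(outcome | unexposed) = 557/1813 = 0.30723
PN = (p₁ − p₀)/p₁ = (0.60969 − 0.30723) / 0.60969 ≈ 0.49609.
Attributable cases ≈ PN × (exposed cases) = 0.49609 × 881 ≈ 437.06.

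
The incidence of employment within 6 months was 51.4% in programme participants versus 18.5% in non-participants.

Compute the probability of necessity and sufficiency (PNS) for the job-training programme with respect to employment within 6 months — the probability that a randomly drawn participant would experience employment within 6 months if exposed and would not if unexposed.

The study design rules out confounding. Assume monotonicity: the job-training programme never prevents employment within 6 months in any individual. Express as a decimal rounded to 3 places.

p₁ = 0.514, p₀ = 0.185.
Under exogeneity and monotonicity, PNS = p₁ − p₀.
PNS = 0.514 − 0.185 = 0.329

PNS ≈ 0.329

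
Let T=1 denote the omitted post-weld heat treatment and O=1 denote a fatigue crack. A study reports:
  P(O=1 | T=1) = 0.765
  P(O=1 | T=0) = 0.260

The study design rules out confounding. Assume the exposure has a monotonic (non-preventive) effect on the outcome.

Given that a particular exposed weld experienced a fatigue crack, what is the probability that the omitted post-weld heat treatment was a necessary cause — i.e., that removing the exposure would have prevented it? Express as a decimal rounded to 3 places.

Let p₁ = 0.765, p₀ = 0.26.
Under exogeneity and monotonicity, PN = (p₁ − p₀) / p₁.
PN = (0.765 − 0.26) / 0.765 = 0.505 / 0.765 ≈ 0.6601

PN ≈ 0.660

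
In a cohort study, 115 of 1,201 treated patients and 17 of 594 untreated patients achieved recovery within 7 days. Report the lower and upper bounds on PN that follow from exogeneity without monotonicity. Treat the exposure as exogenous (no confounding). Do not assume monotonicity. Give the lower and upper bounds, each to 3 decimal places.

0.701 ≤ PN ≤ 1.000

p₁ = P(outcome | exposed) = 115/1201 = 0.095754
p₀ = P(outcome | unexposed) = 17/594 = 0.02862
Under exogeneity alone the bounds on PN are max{0,(p₁−p₀)/p₁} ≤ PN ≤ min{1,(1−p₀)/p₁}.
  lower = (p₁ − p₀)/p₁ = 0.067134 / 0.095754 ≈ 0.7011
  upper = min{1, (1 − p₀)/p₁} = 0.97138 / 0.095754 ≈ 10.1446 → capped at 1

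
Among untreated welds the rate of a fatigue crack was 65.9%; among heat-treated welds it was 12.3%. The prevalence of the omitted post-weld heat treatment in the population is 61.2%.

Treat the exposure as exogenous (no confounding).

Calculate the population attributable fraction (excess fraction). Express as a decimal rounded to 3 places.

PAF ≈ 0.727

p₁ = 0.659, p₀ = 0.123.
Overall risk P(Y=1) = π·p₁ + (1−π)·p₀ = 0.612×0.659 + 0.388×0.123 = 0.45103.
Under exogeneity, PAF = [P(Y=1) − p₀] / P(Y=1).
PAF = (0.45103 − 0.123) / 0.45103 ≈ 0.7273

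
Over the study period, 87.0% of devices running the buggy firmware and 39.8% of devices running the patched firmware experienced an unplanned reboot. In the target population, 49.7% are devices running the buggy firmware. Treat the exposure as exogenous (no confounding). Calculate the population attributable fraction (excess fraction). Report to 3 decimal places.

PAF ≈ 0.371

p₁ = 0.87, p₀ = 0.398.
Overall risk P(Y=1) = π·p₁ + (1−π)·p₀ = 0.497×0.87 + 0.503×0.398 = 0.63258.
Under exogeneity, PAF = [P(Y=1) − p₀] / P(Y=1).
PAF = (0.63258 − 0.398) / 0.63258 ≈ 0.3708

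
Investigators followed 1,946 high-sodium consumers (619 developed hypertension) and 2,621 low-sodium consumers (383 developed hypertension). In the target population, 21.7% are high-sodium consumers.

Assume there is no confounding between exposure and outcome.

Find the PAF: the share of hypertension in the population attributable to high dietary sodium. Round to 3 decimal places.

p₁ = P(outcome | exposed) = 619/1946 = 0.31809
p₀ = P(outcome | unexposed) = 383/2621 = 0.14613
Overall risk P(Y=1) = π·p₁ + (1−π)·p₀ = 0.217×0.31809 + 0.783×0.14613 = 0.18344.
Under exogeneity, PAF = [P(Y=1) − p₀] / P(Y=1).
PAF = (0.18344 − 0.14613) / 0.18344 ≈ 0.2034

PAF ≈ 0.203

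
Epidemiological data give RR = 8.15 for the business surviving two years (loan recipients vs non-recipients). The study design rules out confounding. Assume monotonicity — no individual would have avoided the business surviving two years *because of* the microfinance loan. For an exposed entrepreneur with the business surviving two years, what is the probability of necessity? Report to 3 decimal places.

Under exogeneity and monotonicity, PN = (RR − 1) / RR = 1 − 1/RR.
PN = (8.15 − 1) / 8.15 = 7.15 / 8.15 ≈ 0.8773

PN ≈ 0.877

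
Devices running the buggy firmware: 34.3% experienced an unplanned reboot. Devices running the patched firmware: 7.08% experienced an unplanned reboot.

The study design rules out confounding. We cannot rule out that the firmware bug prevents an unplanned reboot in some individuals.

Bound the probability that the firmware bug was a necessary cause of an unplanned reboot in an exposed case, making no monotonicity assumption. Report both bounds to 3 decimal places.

0.794 ≤ PN ≤ 1.000

p₁ = 0.343, p₀ = 0.0708.
Under exogeneity alone the bounds on PN are max{0,(p₁−p₀)/p₁} ≤ PN ≤ min{1,(1−p₀)/p₁}.
  lower = (p₁ − p₀)/p₁ = 0.2722 / 0.343 ≈ 0.7936
  upper = min{1, (1 − p₀)/p₁} = 0.9292 / 0.343 ≈ 2.7090 → capped at 1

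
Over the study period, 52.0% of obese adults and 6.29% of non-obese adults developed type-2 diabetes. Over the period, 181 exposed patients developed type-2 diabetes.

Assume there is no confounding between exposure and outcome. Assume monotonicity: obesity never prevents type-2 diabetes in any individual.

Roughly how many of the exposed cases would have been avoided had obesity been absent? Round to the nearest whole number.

about 159 cases

p₁ = 0.52, p₀ = 0.0629.
PN = (p₁ − p₀)/p₁ = (0.52 − 0.0629) / 0.52 ≈ 0.87904.
Attributable cases ≈ PN × (exposed cases) = 0.87904 × 181 ≈ 159.11.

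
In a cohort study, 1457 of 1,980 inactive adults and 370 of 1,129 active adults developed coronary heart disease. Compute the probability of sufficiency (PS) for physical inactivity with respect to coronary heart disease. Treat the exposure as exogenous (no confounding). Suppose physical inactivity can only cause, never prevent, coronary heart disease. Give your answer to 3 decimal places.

PS ≈ 0.607

p₁ = P(outcome | exposed) = 1457/1980 = 0.73586
p₀ = P(outcome | unexposed) = 370/1129 = 0.32772
Under exogeneity and monotonicity, PS = (p₁ − p₀) / (1 − p₀).
PS = (0.73586 − 0.32772) / (1 − 0.32772) = 0.40813 / 0.67228 ≈ 0.6071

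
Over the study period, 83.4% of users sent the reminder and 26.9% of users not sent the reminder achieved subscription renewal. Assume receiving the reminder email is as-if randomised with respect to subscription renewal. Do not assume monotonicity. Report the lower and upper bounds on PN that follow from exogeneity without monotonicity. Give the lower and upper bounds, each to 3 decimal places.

p₁ = 0.834, p₀ = 0.269.
Under exogeneity alone the bounds on PN are max{0,(p₁−p₀)/p₁} ≤ PN ≤ min{1,(1−p₀)/p₁}.
  lower = (p₁ − p₀)/p₁ = 0.565 / 0.834 ≈ 0.6775
  upper = min{1, (1 − p₀)/p₁} = 0.731 / 0.834 ≈ 0.8765

0.677 ≤ PN ≤ 0.876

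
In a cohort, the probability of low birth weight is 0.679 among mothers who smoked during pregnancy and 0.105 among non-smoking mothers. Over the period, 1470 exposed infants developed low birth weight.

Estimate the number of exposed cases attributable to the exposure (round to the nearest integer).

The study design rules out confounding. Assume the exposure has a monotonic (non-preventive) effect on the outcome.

Let p₁ = 0.679, p₀ = 0.105.
PN = (p₁ − p₀)/p₁ = (0.679 − 0.105) / 0.679 ≈ 0.84536.
Attributable cases ≈ PN × (exposed cases) = 0.84536 × 1470 ≈ 1242.68.

about 1243 cases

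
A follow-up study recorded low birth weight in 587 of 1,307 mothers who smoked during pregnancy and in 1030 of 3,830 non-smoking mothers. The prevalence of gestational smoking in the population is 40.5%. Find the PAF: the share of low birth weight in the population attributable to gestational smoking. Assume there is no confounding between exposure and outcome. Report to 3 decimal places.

p₁ = P(outcome | exposed) = 587/1307 = 0.44912
p₀ = P(outcome | unexposed) = 1030/3830 = 0.26893
Overall risk P(Y=1) = π·p₁ + (1−π)·p₀ = 0.405×0.44912 + 0.595×0.26893 = 0.34191.
Under exogeneity, PAF = [P(Y=1) − p₀] / P(Y=1).
PAF = (0.34191 − 0.26893) / 0.34191 ≈ 0.2134

PAF ≈ 0.213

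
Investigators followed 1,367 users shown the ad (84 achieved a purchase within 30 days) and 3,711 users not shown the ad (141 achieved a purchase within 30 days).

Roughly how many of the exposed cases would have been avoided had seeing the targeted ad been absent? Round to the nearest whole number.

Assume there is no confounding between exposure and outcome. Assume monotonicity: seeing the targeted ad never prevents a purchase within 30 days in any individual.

p₁ = P(outcome | exposed) = 84/1367 = 0.061448
p₀ = P(outcome | unexposed) = 141/3711 = 0.037995
PN = (p₁ − p₀)/p₁ = (0.061448 − 0.037995) / 0.061448 ≈ 0.38167.
Attributable cases ≈ PN × (exposed cases) = 0.38167 × 84 ≈ 32.06.

about 32 cases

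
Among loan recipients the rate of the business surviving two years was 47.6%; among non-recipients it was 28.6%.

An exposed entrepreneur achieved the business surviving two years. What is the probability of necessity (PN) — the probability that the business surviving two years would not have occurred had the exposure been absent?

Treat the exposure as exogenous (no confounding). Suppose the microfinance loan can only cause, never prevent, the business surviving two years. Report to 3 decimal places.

p₁ = 0.476, p₀ = 0.286.
Under exogeneity and monotonicity, PN = (p₁ − p₀) / p₁.
PN = (0.476 − 0.286) / 0.476 = 0.19 / 0.476 ≈ 0.3992

PN ≈ 0.399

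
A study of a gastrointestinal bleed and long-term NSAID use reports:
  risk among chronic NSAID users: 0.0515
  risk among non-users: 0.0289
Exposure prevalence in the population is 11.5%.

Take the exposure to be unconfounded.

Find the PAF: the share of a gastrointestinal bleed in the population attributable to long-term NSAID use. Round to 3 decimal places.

Let p₁ = 0.0515, p₀ = 0.0289.
Overall risk P(Y=1) = π·p₁ + (1−π)·p₀ = 0.115×0.0515 + 0.885×0.0289 = 0.031499.
Under exogeneity, PAF = [P(Y=1) − p₀] / P(Y=1).
PAF = (0.031499 − 0.0289) / 0.031499 ≈ 0.0825

PAF ≈ 0.083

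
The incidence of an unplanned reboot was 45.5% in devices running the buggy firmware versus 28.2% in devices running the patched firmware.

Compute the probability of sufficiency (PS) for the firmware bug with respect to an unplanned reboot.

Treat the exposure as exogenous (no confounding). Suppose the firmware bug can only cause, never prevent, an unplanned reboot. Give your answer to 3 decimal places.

PS ≈ 0.241

p₁ = 0.455, p₀ = 0.282.
Under exogeneity and monotonicity, PS = (p₁ − p₀) / (1 − p₀).
PS = (0.455 − 0.282) / (1 − 0.282) = 0.173 / 0.718 ≈ 0.2409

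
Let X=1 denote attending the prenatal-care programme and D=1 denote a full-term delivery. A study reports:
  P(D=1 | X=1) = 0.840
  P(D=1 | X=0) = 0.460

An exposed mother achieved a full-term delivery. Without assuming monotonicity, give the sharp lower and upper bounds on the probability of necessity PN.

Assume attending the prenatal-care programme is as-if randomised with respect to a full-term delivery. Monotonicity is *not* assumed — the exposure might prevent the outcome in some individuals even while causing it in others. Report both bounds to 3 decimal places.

Let p₁ = 0.84, p₀ = 0.46.
Under exogeneity alone the bounds on PN are max{0,(p₁−p₀)/p₁} ≤ PN ≤ min{1,(1−p₀)/p₁}.
  lower = (p₁ − p₀)/p₁ = 0.38 / 0.84 ≈ 0.4524
  upper = min{1, (1 − p₀)/p₁} = 0.54 / 0.84 ≈ 0.6429

0.452 ≤ PN ≤ 0.643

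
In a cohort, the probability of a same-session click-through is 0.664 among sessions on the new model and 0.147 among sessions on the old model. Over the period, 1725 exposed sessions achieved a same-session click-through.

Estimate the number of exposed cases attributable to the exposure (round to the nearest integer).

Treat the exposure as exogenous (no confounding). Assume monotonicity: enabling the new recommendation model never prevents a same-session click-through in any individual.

about 1343 cases

Let p₁ = 0.664, p₀ = 0.147.
PN = (p₁ − p₀)/p₁ = (0.664 − 0.147) / 0.664 ≈ 0.77861.
Attributable cases ≈ PN × (exposed cases) = 0.77861 × 1725 ≈ 1343.11.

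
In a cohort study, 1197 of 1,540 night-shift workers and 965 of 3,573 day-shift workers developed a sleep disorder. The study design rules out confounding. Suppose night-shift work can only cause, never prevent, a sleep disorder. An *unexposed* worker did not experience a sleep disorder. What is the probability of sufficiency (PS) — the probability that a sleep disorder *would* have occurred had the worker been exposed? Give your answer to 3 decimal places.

PS ≈ 0.695

p₁ = P(outcome | exposed) = 1197/1540 = 0.77727
p₀ = P(outcome | unexposed) = 965/3573 = 0.27008
Under exogeneity and monotonicity, PS = (p₁ − p₀) / (1 − p₀).
PS = (0.77727 − 0.27008) / (1 − 0.27008) = 0.50719 / 0.72992 ≈ 0.6949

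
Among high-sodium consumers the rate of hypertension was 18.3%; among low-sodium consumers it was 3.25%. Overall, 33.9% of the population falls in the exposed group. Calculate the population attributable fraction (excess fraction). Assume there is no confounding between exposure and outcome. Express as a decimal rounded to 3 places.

PAF ≈ 0.611

p₁ = 0.183, p₀ = 0.0325.
Overall risk P(Y=1) = π·p₁ + (1−π)·p₀ = 0.339×0.183 + 0.661×0.0325 = 0.083519.
Under exogeneity, PAF = [P(Y=1) − p₀] / P(Y=1).
PAF = (0.083519 − 0.0325) / 0.083519 ≈ 0.6109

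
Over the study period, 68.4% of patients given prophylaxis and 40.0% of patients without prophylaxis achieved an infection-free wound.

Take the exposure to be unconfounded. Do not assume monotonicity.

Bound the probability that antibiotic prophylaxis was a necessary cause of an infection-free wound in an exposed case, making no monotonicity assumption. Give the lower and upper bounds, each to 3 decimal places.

p₁ = 0.684, p₀ = 0.4.
Under exogeneity alone the bounds on PN are max{0,(p₁−p₀)/p₁} ≤ PN ≤ min{1,(1−p₀)/p₁}.
  lower = (p₁ − p₀)/p₁ = 0.284 / 0.684 ≈ 0.4152
  upper = min{1, (1 − p₀)/p₁} = 0.6 / 0.684 ≈ 0.8772

0.415 ≤ PN ≤ 0.877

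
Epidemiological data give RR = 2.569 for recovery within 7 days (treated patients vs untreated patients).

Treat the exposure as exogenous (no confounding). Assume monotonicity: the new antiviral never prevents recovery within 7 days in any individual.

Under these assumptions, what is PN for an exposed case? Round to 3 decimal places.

Under exogeneity and monotonicity, PN = (RR − 1) / RR = 1 − 1/RR.
PN = (2.569 − 1) / 2.569 = 1.569 / 2.569 ≈ 0.6107

PN ≈ 0.611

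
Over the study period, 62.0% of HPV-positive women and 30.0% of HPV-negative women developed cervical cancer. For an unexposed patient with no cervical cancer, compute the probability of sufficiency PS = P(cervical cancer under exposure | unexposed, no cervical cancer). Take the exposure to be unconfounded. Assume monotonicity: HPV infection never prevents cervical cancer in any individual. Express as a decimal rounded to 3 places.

p₁ = 0.62, p₀ = 0.3.
Under exogeneity and monotonicity, PS = (p₁ − p₀) / (1 − p₀).
PS = (0.62 − 0.3) / (1 − 0.3) = 0.32 / 0.7 ≈ 0.4571

PS ≈ 0.457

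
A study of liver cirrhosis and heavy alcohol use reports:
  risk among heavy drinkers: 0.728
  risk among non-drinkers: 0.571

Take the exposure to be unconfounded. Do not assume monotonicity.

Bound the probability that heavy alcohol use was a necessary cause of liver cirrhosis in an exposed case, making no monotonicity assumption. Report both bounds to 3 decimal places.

Let p₁ = 0.728, p₀ = 0.571.
Under exogeneity alone the bounds on PN are max{0,(p₁−p₀)/p₁} ≤ PN ≤ min{1,(1−p₀)/p₁}.
  lower = (p₁ − p₀)/p₁ = 0.157 / 0.728 ≈ 0.2157
  upper = min{1, (1 − p₀)/p₁} = 0.429 / 0.728 ≈ 0.5893

0.216 ≤ PN ≤ 0.589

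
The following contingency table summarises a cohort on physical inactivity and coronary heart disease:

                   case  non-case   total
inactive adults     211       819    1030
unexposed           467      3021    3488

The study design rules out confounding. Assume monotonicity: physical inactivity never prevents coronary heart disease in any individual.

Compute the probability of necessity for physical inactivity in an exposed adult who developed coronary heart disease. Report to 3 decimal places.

p₁ = P(outcome | exposed) = 211/1030 = 0.20485
p₀ = P(outcome | unexposed) = 467/3488 = 0.13389
Under exogeneity and monotonicity, PN = (p₁ − p₀) / p₁.
PN = (0.20485 − 0.13389) / 0.20485 = 0.070967 / 0.20485 ≈ 0.3464

PN ≈ 0.346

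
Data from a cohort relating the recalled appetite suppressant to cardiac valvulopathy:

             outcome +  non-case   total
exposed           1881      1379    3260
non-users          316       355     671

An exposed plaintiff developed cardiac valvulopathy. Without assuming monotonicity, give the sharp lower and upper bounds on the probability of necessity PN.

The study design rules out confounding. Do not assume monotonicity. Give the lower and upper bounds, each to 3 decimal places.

p₁ = P(outcome | exposed) = 1881/3260 = 0.57699
p₀ = P(outcome | unexposed) = 316/671 = 0.47094
Under exogeneity alone the bounds on PN are max{0,(p₁−p₀)/p₁} ≤ PN ≤ min{1,(1−p₀)/p₁}.
  lower = (p₁ − p₀)/p₁ = 0.10605 / 0.57699 ≈ 0.1838
  upper = min{1, (1 − p₀)/p₁} = 0.52906 / 0.57699 ≈ 0.9169

0.184 ≤ PN ≤ 0.917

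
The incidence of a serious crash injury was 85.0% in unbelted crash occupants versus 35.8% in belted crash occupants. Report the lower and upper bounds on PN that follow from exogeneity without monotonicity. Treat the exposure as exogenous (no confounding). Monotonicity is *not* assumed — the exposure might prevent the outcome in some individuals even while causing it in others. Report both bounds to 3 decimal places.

0.579 ≤ PN ≤ 0.755

p₁ = 0.85, p₀ = 0.358.
Under exogeneity alone the bounds on PN are max{0,(p₁−p₀)/p₁} ≤ PN ≤ min{1,(1−p₀)/p₁}.
  lower = (p₁ − p₀)/p₁ = 0.492 / 0.85 ≈ 0.5788
  upper = min{1, (1 − p₀)/p₁} = 0.642 / 0.85 ≈ 0.7553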